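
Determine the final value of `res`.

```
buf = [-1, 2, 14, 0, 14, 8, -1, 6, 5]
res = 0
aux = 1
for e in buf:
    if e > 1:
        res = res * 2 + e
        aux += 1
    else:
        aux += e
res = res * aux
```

2245

e=-1: not >1; aux=0
e=2: >1, res = 0*2+2 = 2; aux=1
e=14: >1, res = 2*2+14 = 18; aux=2
e=0: not >1; aux=2
e=14: >1, res = 18*2+14 = 50; aux=3
e=8: >1, res = 50*2+8 = 108; aux=4
e=-1: not >1; aux=3
e=6: >1, res = 108*2+6 = 222; aux=4
e=5: >1, res = 222*2+5 = 449; aux=5
res*aux = 449*5 = 2245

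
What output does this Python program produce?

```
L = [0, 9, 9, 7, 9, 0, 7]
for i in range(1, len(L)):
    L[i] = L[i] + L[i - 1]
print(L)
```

[0, 9, 18, 25, 34, 34, 41]

i=1: L[1] = 9+0 = 9 → [0, 9, 9, 7, 9, 0, 7]
i=2: L[2] = 9+9 = 18 → [0, 9, 18, 7, 9, 0, 7]
i=3: L[3] = 7+18 = 25 → [0, 9, 18, 25, 9, 0, 7]
i=4: L[4] = 9+25 = 34 → [0, 9, 18, 25, 34, 0, 7]
i=5: L[5] = 0+34 = 34 → [0, 9, 18, 25, 34, 34, 7]
i=6: L[6] = 7+34 = 41 → [0, 9, 18, 25, 34, 34, 41]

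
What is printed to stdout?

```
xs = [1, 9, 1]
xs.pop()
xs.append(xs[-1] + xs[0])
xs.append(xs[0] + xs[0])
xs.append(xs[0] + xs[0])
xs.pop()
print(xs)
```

[1, 9, 10, 2]

pop() removes 1 → [1, 9]
append xs[-1]+xs[0] = 9+1 = 10 → [1, 9, 10]
append xs[0]+xs[0] = 1+1 = 2 → [1, 9, 10, 2]
append xs[0]+xs[0] = 1+1 = 2 → [1, 9, 10, 2, 2]
pop() removes 2 → [1, 9, 10, 2]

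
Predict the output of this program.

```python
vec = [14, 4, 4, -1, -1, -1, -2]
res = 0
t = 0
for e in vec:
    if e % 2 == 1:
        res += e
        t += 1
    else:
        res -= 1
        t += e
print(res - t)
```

-30

e=14: not odd, res = 0-1 = -1; t=14
e=4: not odd, res = (-1)-1 = -2; t=18
e=4: not odd, res = (-2)-1 = -3; t=22
e=-1: odd, res = (-3)+(-1) = -4; t=23
e=-1: odd, res = (-4)+(-1) = -5; t=24
e=-1: odd, res = (-5)+(-1) = -6; t=25
e=-2: not odd, res = (-6)-1 = -7; t=23
res-t = (-7)-23 = -30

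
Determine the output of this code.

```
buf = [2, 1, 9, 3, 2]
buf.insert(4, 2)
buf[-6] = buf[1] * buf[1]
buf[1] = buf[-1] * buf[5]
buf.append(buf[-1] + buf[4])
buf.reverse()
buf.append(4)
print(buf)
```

[4, 2, 2, 3, 9, 4, 1, 4]

insert 2 at 4 → [2, 1, 9, 3, 2, 2]
buf[-6] = buf[1]*buf[1] = 1*1 = 1 → [1, 1, 9, 3, 2, 2]
buf[1] = buf[-1]*buf[5] = 2*2 = 4 → [1, 4, 9, 3, 2, 2]
append buf[-1]+buf[4] = 2+2 = 4 → [1, 4, 9, 3, 2, 2, 4]
reverse → [4, 2, 2, 3, 9, 4, 1]
append 4 → [4, 2, 2, 3, 9, 4, 1, 4]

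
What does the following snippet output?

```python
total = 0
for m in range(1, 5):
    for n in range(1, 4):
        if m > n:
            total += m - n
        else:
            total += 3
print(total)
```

m=1,n=1: not 1>1, total = 0+3 = 3
m=1,n=2: not 1>2, total = 3+3 = 6
m=1,n=3: not 1>3, total = 6+3 = 9
m=2,n=1: 2>1, total = 9+1 = 10
m=2,n=2: not 2>2, total = 10+3 = 13
m=2,n=3: not 2>3, total = 13+3 = 16
m=3,n=1: 3>1, total = 16+2 = 18
m=3,n=2: 3>2, total = 18+1 = 19
m=3,n=3: not 3>3, total = 19+3 = 22
m=4,n=1: 4>1, total = 22+3 = 25
m=4,n=2: 4>2, total = 25+2 = 27
m=4,n=3: 4>3, total = 27+1 = 28

28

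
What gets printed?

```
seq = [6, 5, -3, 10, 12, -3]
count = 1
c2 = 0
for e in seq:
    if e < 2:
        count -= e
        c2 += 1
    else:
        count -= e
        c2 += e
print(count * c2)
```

e=6: not <2, count = 1-6 = -5; c2=6
e=5: not <2, count = (-5)-5 = -10; c2=11
e=-3: <2, count = (-10)-(-3) = -7; c2=12
e=10: not <2, count = (-7)-10 = -17; c2=22
e=12: not <2, count = (-17)-12 = -29; c2=34
e=-3: <2, count = (-29)-(-3) = -26; c2=35
count*c2 = (-26)*35 = -910

-910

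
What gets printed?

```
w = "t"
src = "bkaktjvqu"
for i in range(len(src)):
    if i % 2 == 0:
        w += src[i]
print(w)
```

i=0: add 'b' → 'tb'
i=1: skip
i=2: add 'a' → 'tba'
i=3: skip
i=4: add 't' → 'tbat'
i=5: skip
i=6: add 'v' → 'tbatv'
i=7: skip
i=8: add 'u' → 'tbatvu'

tbatvu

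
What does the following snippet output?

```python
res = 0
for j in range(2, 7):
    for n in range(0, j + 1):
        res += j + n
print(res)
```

j=2,n=0: res = 0+2 = 2
j=2,n=1: res = 2+3 = 5
j=2,n=2: res = 5+4 = 9
j=3,n=0: res = 9+3 = 12
j=3,n=1: res = 12+4 = 16
j=3,n=2: res = 16+5 = 21
j=3,n=3: res = 21+6 = 27
j=4,n=0: res = 27+4 = 31
j=4,n=1: res = 31+5 = 36
j=4,n=2: res = 36+6 = 42
j=4,n=3: res = 42+7 = 49
j=4,n=4: res = 49+8 = 57
j=5,n=0: res = 57+5 = 62
j=5,n=1: res = 62+6 = 68
j=5,n=2: res = 68+7 = 75
j=5,n=3: res = 75+8 = 83
j=5,n=4: res = 83+9 = 92
j=5,n=5: res = 92+10 = 102
j=6,n=0: res = 102+6 = 108
j=6,n=1: res = 108+7 = 115
j=6,n=2: res = 115+8 = 123
j=6,n=3: res = 123+9 = 132
j=6,n=4: res = 132+10 = 142
j=6,n=5: res = 142+11 = 153
j=6,n=6: res = 153+12 = 165

165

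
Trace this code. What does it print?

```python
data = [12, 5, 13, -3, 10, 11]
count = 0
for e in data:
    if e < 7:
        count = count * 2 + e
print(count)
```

e=12: not <7
e=5: <7, count = 0*2+5 = 5
e=13: not <7
e=-3: <7, count = 5*2+(-3) = 7
e=10: not <7
e=11: not <7

7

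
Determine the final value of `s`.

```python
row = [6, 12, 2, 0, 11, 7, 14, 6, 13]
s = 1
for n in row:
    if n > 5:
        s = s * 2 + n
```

1209

n=6: >5, s = 1*2+6 = 8
n=12: >5, s = 8*2+12 = 28
n=2: not >5
n=0: not >5
n=11: >5, s = 28*2+11 = 67
n=7: >5, s = 67*2+7 = 141
n=14: >5, s = 141*2+14 = 296
n=6: >5, s = 296*2+6 = 598
n=13: >5, s = 598*2+13 = 1209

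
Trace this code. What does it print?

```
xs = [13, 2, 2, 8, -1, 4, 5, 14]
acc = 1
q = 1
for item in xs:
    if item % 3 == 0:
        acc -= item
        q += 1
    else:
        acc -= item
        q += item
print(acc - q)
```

-94

item=13: not %3==0, acc = 1-13 = -12; q=14
item=2: not %3==0, acc = (-12)-2 = -14; q=16
item=2: not %3==0, acc = (-14)-2 = -16; q=18
item=8: not %3==0, acc = (-16)-8 = -24; q=26
item=-1: not %3==0, acc = (-24)-(-1) = -23; q=25
item=4: not %3==0, acc = (-23)-4 = -27; q=29
item=5: not %3==0, acc = (-27)-5 = -32; q=34
item=14: not %3==0, acc = (-32)-14 = -46; q=48
acc-q = (-46)-48 = -94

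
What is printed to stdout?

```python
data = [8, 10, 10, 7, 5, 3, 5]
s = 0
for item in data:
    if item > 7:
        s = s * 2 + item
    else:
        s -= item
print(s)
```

42

item=8: >7, s = 0*2+8 = 8
item=10: >7, s = 8*2+10 = 26
item=10: >7, s = 26*2+10 = 62
item=7: not >7, s = 62-7 = 55
item=5: not >7, s = 55-5 = 50
item=3: not >7, s = 50-3 = 47
item=5: not >7, s = 47-5 = 42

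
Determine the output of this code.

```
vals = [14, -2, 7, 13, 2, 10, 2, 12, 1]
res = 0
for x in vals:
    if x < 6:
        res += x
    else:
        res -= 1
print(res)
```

x=14: not <6, res = 0-1 = -1
x=-2: <6, res = (-1)+(-2) = -3
x=7: not <6, res = (-3)-1 = -4
x=13: not <6, res = (-4)-1 = -5
x=2: <6, res = (-5)+2 = -3
x=10: not <6, res = (-3)-1 = -4
x=2: <6, res = (-4)+2 = -2
x=12: not <6, res = (-2)-1 = -3
x=1: <6, res = (-3)+1 = -2

-2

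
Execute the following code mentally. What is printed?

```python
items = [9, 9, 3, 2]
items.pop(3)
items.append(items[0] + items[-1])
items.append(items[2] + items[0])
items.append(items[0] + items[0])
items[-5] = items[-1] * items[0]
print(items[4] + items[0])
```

pop(3) removes 2 → [9, 9, 3]
append items[0]+items[-1] = 9+3 = 12 → [9, 9, 3, 12]
append items[2]+items[0] = 3+9 = 12 → [9, 9, 3, 12, 12]
append items[0]+items[0] = 9+9 = 18 → [9, 9, 3, 12, 12, 18]
items[-5] = items[-1]*items[0] = 18*9 = 162 → [9, 162, 3, 12, 12, 18]
items[4]+items[0] = 12+9 = 21

21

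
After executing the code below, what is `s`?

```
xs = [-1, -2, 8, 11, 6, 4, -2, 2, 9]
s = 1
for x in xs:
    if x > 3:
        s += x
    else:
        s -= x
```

42

x=-1: not >3, s = 1-(-1) = 2
x=-2: not >3, s = 2-(-2) = 4
x=8: >3, s = 4+8 = 12
x=11: >3, s = 12+11 = 23
x=6: >3, s = 23+6 = 29
x=4: >3, s = 29+4 = 33
x=-2: not >3, s = 33-(-2) = 35
x=2: not >3, s = 35-2 = 33
x=9: >3, s = 33+9 = 42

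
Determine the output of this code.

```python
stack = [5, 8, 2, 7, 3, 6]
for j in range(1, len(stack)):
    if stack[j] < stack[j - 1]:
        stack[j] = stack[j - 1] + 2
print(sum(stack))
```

j=1: 8>=5, unchanged → [5, 8, 2, 7, 3, 6]
j=2: 2<8, stack[2] = 8+2 = 10 → [5, 8, 10, 7, 3, 6]
j=3: 7<10, stack[3] = 10+2 = 12 → [5, 8, 10, 12, 3, 6]
j=4: 3<12, stack[4] = 12+2 = 14 → [5, 8, 10, 12, 14, 6]
j=5: 6<14, stack[5] = 14+2 = 16 → [5, 8, 10, 12, 14, 16]
sum = 65

65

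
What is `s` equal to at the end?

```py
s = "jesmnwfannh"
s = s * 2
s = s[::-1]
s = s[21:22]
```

repeat ×2 → 'jesmnwfannhjesmnwfannh'
reverse → 'hnnafwnmsejhnnafwnmsej'
slice [21:22] → 'j'

'j'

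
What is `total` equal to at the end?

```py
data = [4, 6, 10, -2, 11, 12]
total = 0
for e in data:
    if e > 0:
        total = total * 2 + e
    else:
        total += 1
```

190

e=4: >0, total = 0*2+4 = 4
e=6: >0, total = 4*2+6 = 14
e=10: >0, total = 14*2+10 = 38
e=-2: not >0, total = 38+1 = 39
e=11: >0, total = 39*2+11 = 89
e=12: >0, total = 89*2+12 = 190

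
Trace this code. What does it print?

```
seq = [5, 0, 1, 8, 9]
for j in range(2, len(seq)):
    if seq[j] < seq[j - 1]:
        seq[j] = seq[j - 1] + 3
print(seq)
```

j=2: 1>=0, unchanged → [5, 0, 1, 8, 9]
j=3: 8>=1, unchanged → [5, 0, 1, 8, 9]
j=4: 9>=8, unchanged → [5, 0, 1, 8, 9]

[5, 0, 1, 8, 9]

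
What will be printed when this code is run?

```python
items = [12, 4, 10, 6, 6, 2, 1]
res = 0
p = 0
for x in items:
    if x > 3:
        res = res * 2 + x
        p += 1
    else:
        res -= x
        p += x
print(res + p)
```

x=12: >3, res = 0*2+12 = 12; p=1
x=4: >3, res = 12*2+4 = 28; p=2
x=10: >3, res = 28*2+10 = 66; p=3
x=6: >3, res = 66*2+6 = 138; p=4
x=6: >3, res = 138*2+6 = 282; p=5
x=2: not >3, res = 282-2 = 280; p=7
x=1: not >3, res = 280-1 = 279; p=8
res+p = 279+8 = 287

287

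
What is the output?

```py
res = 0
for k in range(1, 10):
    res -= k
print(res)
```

-45

k=1: res = 0-1 = -1
k=2: res = (-1)-2 = -3
k=3: res = (-3)-3 = -6
k=4: res = (-6)-4 = -10
k=5: res = (-10)-5 = -15
k=6: res = (-15)-6 = -21
k=7: res = (-21)-7 = -28
k=8: res = (-28)-8 = -36
k=9: res = (-36)-9 = -45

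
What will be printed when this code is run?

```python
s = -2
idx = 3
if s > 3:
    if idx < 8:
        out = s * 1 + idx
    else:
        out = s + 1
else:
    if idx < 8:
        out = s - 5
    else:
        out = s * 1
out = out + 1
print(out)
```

s=-2, idx=3
s > 3 is False; idx < 8 is True
→ out = s - 5 = -7
out = (-7)+1 = -6

-6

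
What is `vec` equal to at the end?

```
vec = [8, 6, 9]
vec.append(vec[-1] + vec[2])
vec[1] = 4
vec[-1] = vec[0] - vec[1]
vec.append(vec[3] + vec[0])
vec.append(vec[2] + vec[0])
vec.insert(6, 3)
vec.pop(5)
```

append vec[-1]+vec[2] = 9+9 = 18 → [8, 6, 9, 18]
vec[1] = 4 → [8, 4, 9, 18]
vec[-1] = vec[0]-vec[1] = 8-4 = 4 → [8, 4, 9, 4]
append vec[3]+vec[0] = 4+8 = 12 → [8, 4, 9, 4, 12]
append vec[2]+vec[0] = 9+8 = 17 → [8, 4, 9, 4, 12, 17]
insert 3 at 6 → [8, 4, 9, 4, 12, 17, 3]
pop(5) removes 17 → [8, 4, 9, 4, 12, 3]

[8, 4, 9, 4, 12, 3]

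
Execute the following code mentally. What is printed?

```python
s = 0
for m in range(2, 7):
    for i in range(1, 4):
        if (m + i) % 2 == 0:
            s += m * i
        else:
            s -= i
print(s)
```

m=2,i=1: odd sum, s = 0-1 = -1
m=2,i=2: even sum, s = (-1)+4 = 3
m=2,i=3: odd sum, s = 3-3 = 0
m=3,i=1: even sum, s = 0+3 = 3
m=3,i=2: odd sum, s = 3-2 = 1
m=3,i=3: even sum, s = 1+9 = 10
m=4,i=1: odd sum, s = 10-1 = 9
m=4,i=2: even sum, s = 9+8 = 17
m=4,i=3: odd sum, s = 17-3 = 14
m=5,i=1: even sum, s = 14+5 = 19
m=5,i=2: odd sum, s = 19-2 = 17
m=5,i=3: even sum, s = 17+15 = 32
m=6,i=1: odd sum, s = 32-1 = 31
m=6,i=2: even sum, s = 31+12 = 43
m=6,i=3: odd sum, s = 43-3 = 40

40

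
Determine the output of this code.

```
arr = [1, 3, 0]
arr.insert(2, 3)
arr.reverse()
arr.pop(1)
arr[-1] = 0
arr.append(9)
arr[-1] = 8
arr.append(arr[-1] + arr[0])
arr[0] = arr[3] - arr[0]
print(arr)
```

insert 3 at 2 → [1, 3, 3, 0]
reverse → [0, 3, 3, 1]
pop(1) removes 3 → [0, 3, 1]
arr[-1] = 0 → [0, 3, 0]
append 9 → [0, 3, 0, 9]
arr[-1] = 8 → [0, 3, 0, 8]
append arr[-1]+arr[0] = 8+0 = 8 → [0, 3, 0, 8, 8]
arr[0] = arr[3]-arr[0] = 8-0 = 8 → [8, 3, 0, 8, 8]

[8, 3, 0, 8, 8]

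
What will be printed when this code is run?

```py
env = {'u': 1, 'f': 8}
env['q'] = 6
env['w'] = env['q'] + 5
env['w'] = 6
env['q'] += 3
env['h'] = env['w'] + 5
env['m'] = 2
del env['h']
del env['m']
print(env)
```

env['q'] = 6 → {'u': 1, 'f': 8, 'q': 6}
env['w'] = env['q']+5 = 11 → {'u': 1, 'f': 8, 'q': 6, 'w': 11}
env['w'] = 6 → {'u': 1, 'f': 8, 'q': 6, 'w': 6}
env['q'] = 6+3 = 9 → {'u': 1, 'f': 8, 'q': 9, 'w': 6}
env['h'] = env['w']+5 = 11 → {'u': 1, 'f': 8, 'q': 9, 'w': 6, 'h': 11}
env['m'] = 2 → {'u': 1, 'f': 8, 'q': 9, 'w': 6, 'h': 11, 'm': 2}
del 'h' → {'u': 1, 'f': 8, 'q': 9, 'w': 6, 'm': 2}
del 'm' → {'u': 1, 'f': 8, 'q': 9, 'w': 6}

{'u': 1, 'f': 8, 'q': 9, 'w': 6}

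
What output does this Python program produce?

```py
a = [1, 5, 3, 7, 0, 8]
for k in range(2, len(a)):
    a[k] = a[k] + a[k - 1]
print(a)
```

[1, 5, 8, 15, 15, 23]

k=2: a[2] = 3+5 = 8 → [1, 5, 8, 7, 0, 8]
k=3: a[3] = 7+8 = 15 → [1, 5, 8, 15, 0, 8]
k=4: a[4] = 0+15 = 15 → [1, 5, 8, 15, 15, 8]
k=5: a[5] = 8+15 = 23 → [1, 5, 8, 15, 15, 23]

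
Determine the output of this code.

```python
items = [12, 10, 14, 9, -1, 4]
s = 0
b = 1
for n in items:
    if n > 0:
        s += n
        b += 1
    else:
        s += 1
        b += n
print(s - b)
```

n=12: >0, s = 0+12 = 12; b=2
n=10: >0, s = 12+10 = 22; b=3
n=14: >0, s = 22+14 = 36; b=4
n=9: >0, s = 36+9 = 45; b=5
n=-1: not >0, s = 45+1 = 46; b=4
n=4: >0, s = 46+4 = 50; b=5
s-b = 50-5 = 45

45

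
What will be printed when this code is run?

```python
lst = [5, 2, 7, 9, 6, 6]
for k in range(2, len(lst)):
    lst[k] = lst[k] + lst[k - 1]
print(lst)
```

k=2: lst[2] = 7+2 = 9 → [5, 2, 9, 9, 6, 6]
k=3: lst[3] = 9+9 = 18 → [5, 2, 9, 18, 6, 6]
k=4: lst[4] = 6+18 = 24 → [5, 2, 9, 18, 24, 6]
k=5: lst[5] = 6+24 = 30 → [5, 2, 9, 18, 24, 30]

[5, 2, 9, 18, 24, 30]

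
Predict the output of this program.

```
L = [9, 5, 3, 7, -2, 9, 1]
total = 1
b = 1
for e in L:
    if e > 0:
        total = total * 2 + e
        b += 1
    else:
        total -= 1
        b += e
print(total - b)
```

494

e=9: >0, total = 1*2+9 = 11; b=2
e=5: >0, total = 11*2+5 = 27; b=3
e=3: >0, total = 27*2+3 = 57; b=4
e=7: >0, total = 57*2+7 = 121; b=5
e=-2: not >0, total = 121-1 = 120; b=3
e=9: >0, total = 120*2+9 = 249; b=4
e=1: >0, total = 249*2+1 = 499; b=5
total-b = 499-5 = 494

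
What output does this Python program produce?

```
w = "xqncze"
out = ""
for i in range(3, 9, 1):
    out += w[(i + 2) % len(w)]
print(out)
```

i=3: add w[5]='e' → 'e'
i=4: add w[0]='x' → 'ex'
i=5: add w[1]='q' → 'exq'
i=6: add w[2]='n' → 'exqn'
i=7: add w[3]='c' → 'exqnc'
i=8: add w[4]='z' → 'exqncz'

exqncz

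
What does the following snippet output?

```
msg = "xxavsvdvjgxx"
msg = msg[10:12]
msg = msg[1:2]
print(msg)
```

slice [10:12] → 'xx'
slice [1:2] → 'x'

x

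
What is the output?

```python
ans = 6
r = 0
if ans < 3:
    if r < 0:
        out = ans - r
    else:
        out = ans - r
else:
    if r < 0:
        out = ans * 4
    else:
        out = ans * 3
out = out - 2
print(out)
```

ans=6, r=0
ans < 3 is False; r < 0 is False
→ out = ans * 3 = 18
out = 18-2 = 16

16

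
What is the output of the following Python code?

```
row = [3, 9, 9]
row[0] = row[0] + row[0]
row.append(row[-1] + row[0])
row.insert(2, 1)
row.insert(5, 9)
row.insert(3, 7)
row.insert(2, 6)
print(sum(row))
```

row[0] = row[0]+row[0] = 3+3 = 6 → [6, 9, 9]
append row[-1]+row[0] = 9+6 = 15 → [6, 9, 9, 15]
insert 1 at 2 → [6, 9, 1, 9, 15]
insert 9 at 5 → [6, 9, 1, 9, 15, 9]
insert 7 at 3 → [6, 9, 1, 7, 9, 15, 9]
insert 6 at 2 → [6, 9, 6, 1, 7, 9, 15, 9]
sum = 62

62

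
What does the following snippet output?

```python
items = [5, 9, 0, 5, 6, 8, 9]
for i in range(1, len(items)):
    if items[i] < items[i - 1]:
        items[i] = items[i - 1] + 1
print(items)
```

[5, 9, 10, 11, 12, 13, 14]

i=1: 9>=5, unchanged → [5, 9, 0, 5, 6, 8, 9]
i=2: 0<9, items[2] = 9+1 = 10 → [5, 9, 10, 5, 6, 8, 9]
i=3: 5<10, items[3] = 10+1 = 11 → [5, 9, 10, 11, 6, 8, 9]
i=4: 6<11, items[4] = 11+1 = 12 → [5, 9, 10, 11, 12, 8, 9]
i=5: 8<12, items[5] = 12+1 = 13 → [5, 9, 10, 11, 12, 13, 9]
i=6: 9<13, items[6] = 13+1 = 14 → [5, 9, 10, 11, 12, 13, 14]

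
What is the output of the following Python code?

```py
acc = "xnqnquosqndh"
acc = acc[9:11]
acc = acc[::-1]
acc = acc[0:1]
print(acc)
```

slice [9:11] → 'nd'
reverse → 'dn'
slice [0:1] → 'd'

d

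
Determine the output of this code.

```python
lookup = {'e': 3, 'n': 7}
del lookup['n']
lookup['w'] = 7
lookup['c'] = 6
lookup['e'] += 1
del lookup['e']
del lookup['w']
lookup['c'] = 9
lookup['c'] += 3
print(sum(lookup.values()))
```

12

del 'n' → {'e': 3}
lookup['w'] = 7 → {'e': 3, 'w': 7}
lookup['c'] = 6 → {'e': 3, 'w': 7, 'c': 6}
lookup['e'] = 3+1 = 4 → {'e': 4, 'w': 7, 'c': 6}
del 'e' → {'w': 7, 'c': 6}
del 'w' → {'c': 6}
lookup['c'] = 9 → {'c': 9}
lookup['c'] = 9+3 = 12 → {'c': 12}
sum of values = 12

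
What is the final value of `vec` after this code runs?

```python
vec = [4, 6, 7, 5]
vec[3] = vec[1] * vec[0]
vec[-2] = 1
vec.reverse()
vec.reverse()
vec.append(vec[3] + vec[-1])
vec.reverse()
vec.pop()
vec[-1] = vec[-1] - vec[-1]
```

[48, 24, 1, 0]

vec[3] = vec[1]*vec[0] = 6*4 = 24 → [4, 6, 7, 24]
vec[-2] = 1 → [4, 6, 1, 24]
reverse → [24, 1, 6, 4]
reverse → [4, 6, 1, 24]
append vec[3]+vec[-1] = 24+24 = 48 → [4, 6, 1, 24, 48]
reverse → [48, 24, 1, 6, 4]
pop() removes 4 → [48, 24, 1, 6]
vec[-1] = vec[-1]-vec[-1] = 6-6 = 0 → [48, 24, 1, 0]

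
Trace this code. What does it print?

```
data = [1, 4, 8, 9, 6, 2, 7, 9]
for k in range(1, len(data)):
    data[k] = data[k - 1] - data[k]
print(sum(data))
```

-166

k=1: data[1] = 1-4 = -3 → [1, -3, 8, 9, 6, 2, 7, 9]
k=2: data[2] = (-3)-8 = -11 → [1, -3, -11, 9, 6, 2, 7, 9]
k=3: data[3] = (-11)-9 = -20 → [1, -3, -11, -20, 6, 2, 7, 9]
k=4: data[4] = (-20)-6 = -26 → [1, -3, -11, -20, -26, 2, 7, 9]
k=5: data[5] = (-26)-2 = -28 → [1, -3, -11, -20, -26, -28, 7, 9]
k=6: data[6] = (-28)-7 = -35 → [1, -3, -11, -20, -26, -28, -35, 9]
k=7: data[7] = (-35)-9 = -44 → [1, -3, -11, -20, -26, -28, -35, -44]
sum = -166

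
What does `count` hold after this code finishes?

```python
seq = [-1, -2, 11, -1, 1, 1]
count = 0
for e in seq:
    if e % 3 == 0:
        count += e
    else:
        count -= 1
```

-6

e=-1: not %3==0, count = 0-1 = -1
e=-2: not %3==0, count = (-1)-1 = -2
e=11: not %3==0, count = (-2)-1 = -3
e=-1: not %3==0, count = (-3)-1 = -4
e=1: not %3==0, count = (-4)-1 = -5
e=1: not %3==0, count = (-5)-1 = -6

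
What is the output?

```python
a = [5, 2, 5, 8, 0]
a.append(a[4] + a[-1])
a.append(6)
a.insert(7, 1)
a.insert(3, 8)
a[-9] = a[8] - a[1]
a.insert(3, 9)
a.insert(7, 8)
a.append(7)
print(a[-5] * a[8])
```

append a[4]+a[-1] = 0+0 = 0 → [5, 2, 5, 8, 0, 0]
append 6 → [5, 2, 5, 8, 0, 0, 6]
insert 1 at 7 → [5, 2, 5, 8, 0, 0, 6, 1]
insert 8 at 3 → [5, 2, 5, 8, 8, 0, 0, 6, 1]
a[-9] = a[8]-a[1] = 1-2 = -1 → [-1, 2, 5, 8, 8, 0, 0, 6, 1]
insert 9 at 3 → [-1, 2, 5, 9, 8, 8, 0, 0, 6, 1]
insert 8 at 7 → [-1, 2, 5, 9, 8, 8, 0, 8, 0, 6, 1]
append 7 → [-1, 2, 5, 9, 8, 8, 0, 8, 0, 6, 1, 7]
a[-5]*a[8] = 8*0 = 0

0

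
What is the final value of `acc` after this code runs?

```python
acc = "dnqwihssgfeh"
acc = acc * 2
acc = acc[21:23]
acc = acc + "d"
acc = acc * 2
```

repeat ×2 → 'dnqwihssgfehdnqwihssgfeh'
slice [21:23] → 'fe'
+ 'd' → 'fed'
repeat ×2 → 'fedfed'

'fedfed'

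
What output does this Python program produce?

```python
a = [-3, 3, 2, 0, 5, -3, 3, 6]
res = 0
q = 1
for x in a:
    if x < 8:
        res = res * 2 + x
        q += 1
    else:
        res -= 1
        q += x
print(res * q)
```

-792

x=-3: <8, res = 0*2+(-3) = -3; q=2
x=3: <8, res = (-3)*2+3 = -3; q=3
x=2: <8, res = (-3)*2+2 = -4; q=4
x=0: <8, res = (-4)*2+0 = -8; q=5
x=5: <8, res = (-8)*2+5 = -11; q=6
x=-3: <8, res = (-11)*2+(-3) = -25; q=7
x=3: <8, res = (-25)*2+3 = -47; q=8
x=6: <8, res = (-47)*2+6 = -88; q=9
res*q = (-88)*9 = -792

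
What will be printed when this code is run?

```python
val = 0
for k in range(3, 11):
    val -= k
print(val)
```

k=3: val = 0-3 = -3
k=4: val = (-3)-4 = -7
k=5: val = (-7)-5 = -12
k=6: val = (-12)-6 = -18
k=7: val = (-18)-7 = -25
k=8: val = (-25)-8 = -33
k=9: val = (-33)-9 = -42
k=10: val = (-42)-10 = -52

-52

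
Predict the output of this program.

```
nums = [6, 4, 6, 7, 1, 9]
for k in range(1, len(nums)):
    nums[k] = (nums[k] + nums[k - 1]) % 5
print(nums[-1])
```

3

k=1: nums[1] = (4+6)%5 = 0 → [6, 0, 6, 7, 1, 9]
k=2: nums[2] = (6+0)%5 = 1 → [6, 0, 1, 7, 1, 9]
k=3: nums[3] = (7+1)%5 = 3 → [6, 0, 1, 3, 1, 9]
k=4: nums[4] = (1+3)%5 = 4 → [6, 0, 1, 3, 4, 9]
k=5: nums[5] = (9+4)%5 = 3 → [6, 0, 1, 3, 4, 3]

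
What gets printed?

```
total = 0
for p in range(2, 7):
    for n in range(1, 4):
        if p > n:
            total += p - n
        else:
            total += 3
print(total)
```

40

p=2,n=1: 2>1, total = 0+1 = 1
p=2,n=2: not 2>2, total = 1+3 = 4
p=2,n=3: not 2>3, total = 4+3 = 7
p=3,n=1: 3>1, total = 7+2 = 9
p=3,n=2: 3>2, total = 9+1 = 10
p=3,n=3: not 3>3, total = 10+3 = 13
p=4,n=1: 4>1, total = 13+3 = 16
p=4,n=2: 4>2, total = 16+2 = 18
p=4,n=3: 4>3, total = 18+1 = 19
p=5,n=1: 5>1, total = 19+4 = 23
p=5,n=2: 5>2, total = 23+3 = 26
p=5,n=3: 5>3, total = 26+2 = 28
p=6,n=1: 6>1, total = 28+5 = 33
p=6,n=2: 6>2, total = 33+4 = 37
p=6,n=3: 6>3, total = 37+3 = 40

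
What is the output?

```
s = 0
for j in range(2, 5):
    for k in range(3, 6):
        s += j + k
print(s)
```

63

j=2,k=3: s = 0+5 = 5
j=2,k=4: s = 5+6 = 11
j=2,k=5: s = 11+7 = 18
j=3,k=3: s = 18+6 = 24
j=3,k=4: s = 24+7 = 31
j=3,k=5: s = 31+8 = 39
j=4,k=3: s = 39+7 = 46
j=4,k=4: s = 46+8 = 54
j=4,k=5: s = 54+9 = 63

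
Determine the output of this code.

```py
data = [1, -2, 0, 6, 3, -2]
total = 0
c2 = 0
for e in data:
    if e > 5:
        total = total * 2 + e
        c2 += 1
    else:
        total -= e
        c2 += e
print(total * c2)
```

e=1: not >5, total = 0-1 = -1; c2=1
e=-2: not >5, total = (-1)-(-2) = 1; c2=-1
e=0: not >5, total = 1-0 = 1; c2=-1
e=6: >5, total = 1*2+6 = 8; c2=0
e=3: not >5, total = 8-3 = 5; c2=3
e=-2: not >5, total = 5-(-2) = 7; c2=1
total*c2 = 7*1 = 7

7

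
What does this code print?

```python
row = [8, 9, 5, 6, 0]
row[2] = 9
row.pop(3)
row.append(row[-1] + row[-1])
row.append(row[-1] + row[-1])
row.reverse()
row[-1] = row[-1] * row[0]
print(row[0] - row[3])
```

row[2] = 9 → [8, 9, 9, 6, 0]
pop(3) removes 6 → [8, 9, 9, 0]
append row[-1]+row[-1] = 0+0 = 0 → [8, 9, 9, 0, 0]
append row[-1]+row[-1] = 0+0 = 0 → [8, 9, 9, 0, 0, 0]
reverse → [0, 0, 0, 9, 9, 8]
row[-1] = row[-1]*row[0] = 8*0 = 0 → [0, 0, 0, 9, 9, 0]
row[0]-row[3] = 0-9 = -9

-9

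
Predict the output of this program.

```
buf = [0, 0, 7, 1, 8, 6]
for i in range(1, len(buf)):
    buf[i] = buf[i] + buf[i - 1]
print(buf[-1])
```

22

i=1: buf[1] = 0+0 = 0 → [0, 0, 7, 1, 8, 6]
i=2: buf[2] = 7+0 = 7 → [0, 0, 7, 1, 8, 6]
i=3: buf[3] = 1+7 = 8 → [0, 0, 7, 8, 8, 6]
i=4: buf[4] = 8+8 = 16 → [0, 0, 7, 8, 16, 6]
i=5: buf[5] = 6+16 = 22 → [0, 0, 7, 8, 16, 22]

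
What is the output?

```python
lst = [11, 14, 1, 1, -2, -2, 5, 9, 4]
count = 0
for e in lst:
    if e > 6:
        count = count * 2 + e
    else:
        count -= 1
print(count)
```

70

e=11: >6, count = 0*2+11 = 11
e=14: >6, count = 11*2+14 = 36
e=1: not >6, count = 36-1 = 35
e=1: not >6, count = 35-1 = 34
e=-2: not >6, count = 34-1 = 33
e=-2: not >6, count = 33-1 = 32
e=5: not >6, count = 32-1 = 31
e=9: >6, count = 31*2+9 = 71
e=4: not >6, count = 71-1 = 70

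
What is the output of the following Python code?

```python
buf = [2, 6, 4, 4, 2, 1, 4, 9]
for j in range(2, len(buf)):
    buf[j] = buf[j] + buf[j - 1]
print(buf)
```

[2, 6, 10, 14, 16, 17, 21, 30]

j=2: buf[2] = 4+6 = 10 → [2, 6, 10, 4, 2, 1, 4, 9]
j=3: buf[3] = 4+10 = 14 → [2, 6, 10, 14, 2, 1, 4, 9]
j=4: buf[4] = 2+14 = 16 → [2, 6, 10, 14, 16, 1, 4, 9]
j=5: buf[5] = 1+16 = 17 → [2, 6, 10, 14, 16, 17, 4, 9]
j=6: buf[6] = 4+17 = 21 → [2, 6, 10, 14, 16, 17, 21, 9]
j=7: buf[7] = 9+21 = 30 → [2, 6, 10, 14, 16, 17, 21, 30]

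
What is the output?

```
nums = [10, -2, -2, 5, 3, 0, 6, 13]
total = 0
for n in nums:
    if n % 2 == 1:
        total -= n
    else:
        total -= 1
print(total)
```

-26

n=10: not odd, total = 0-1 = -1
n=-2: not odd, total = (-1)-1 = -2
n=-2: not odd, total = (-2)-1 = -3
n=5: odd, total = (-3)-5 = -8
n=3: odd, total = (-8)-3 = -11
n=0: not odd, total = (-11)-1 = -12
n=6: not odd, total = (-12)-1 = -13
n=13: odd, total = (-13)-13 = -26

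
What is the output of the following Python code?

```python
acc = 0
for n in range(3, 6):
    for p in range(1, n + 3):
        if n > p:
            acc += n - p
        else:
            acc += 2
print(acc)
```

n=3,p=1: 3>1, acc = 0+2 = 2
n=3,p=2: 3>2, acc = 2+1 = 3
n=3,p=3: not 3>3, acc = 3+2 = 5
n=3,p=4: not 3>4, acc = 5+2 = 7
n=3,p=5: not 3>5, acc = 7+2 = 9
n=4,p=1: 4>1, acc = 9+3 = 12
n=4,p=2: 4>2, acc = 12+2 = 14
n=4,p=3: 4>3, acc = 14+1 = 15
n=4,p=4: not 4>4, acc = 15+2 = 17
n=4,p=5: not 4>5, acc = 17+2 = 19
n=4,p=6: not 4>6, acc = 19+2 = 21
n=5,p=1: 5>1, acc = 21+4 = 25
n=5,p=2: 5>2, acc = 25+3 = 28
n=5,p=3: 5>3, acc = 28+2 = 30
n=5,p=4: 5>4, acc = 30+1 = 31
n=5,p=5: not 5>5, acc = 31+2 = 33
n=5,p=6: not 5>6, acc = 33+2 = 35
n=5,p=7: not 5>7, acc = 35+2 = 37

37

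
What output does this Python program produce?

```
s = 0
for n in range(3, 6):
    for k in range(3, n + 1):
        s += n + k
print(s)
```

48

n=3,k=3: s = 0+6 = 6
n=4,k=3: s = 6+7 = 13
n=4,k=4: s = 13+8 = 21
n=5,k=3: s = 21+8 = 29
n=5,k=4: s = 29+9 = 38
n=5,k=5: s = 38+10 = 48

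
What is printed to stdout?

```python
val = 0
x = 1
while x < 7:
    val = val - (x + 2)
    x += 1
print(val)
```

-33

x=1: val = 0-3 = -3
x=2: val = (-3)-4 = -7
x=3: val = (-7)-5 = -12
x=4: val = (-12)-6 = -18
x=5: val = (-18)-7 = -25
x=6: val = (-25)-8 = -33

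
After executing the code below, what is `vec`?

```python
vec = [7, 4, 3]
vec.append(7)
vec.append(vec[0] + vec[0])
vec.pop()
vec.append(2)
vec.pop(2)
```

[7, 4, 7, 2]

append 7 → [7, 4, 3, 7]
append vec[0]+vec[0] = 7+7 = 14 → [7, 4, 3, 7, 14]
pop() removes 14 → [7, 4, 3, 7]
append 2 → [7, 4, 3, 7, 2]
pop(2) removes 3 → [7, 4, 7, 2]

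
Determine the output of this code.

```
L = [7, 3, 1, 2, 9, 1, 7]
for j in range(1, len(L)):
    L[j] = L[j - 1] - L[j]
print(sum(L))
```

-18

j=1: L[1] = 7-3 = 4 → [7, 4, 1, 2, 9, 1, 7]
j=2: L[2] = 4-1 = 3 → [7, 4, 3, 2, 9, 1, 7]
j=3: L[3] = 3-2 = 1 → [7, 4, 3, 1, 9, 1, 7]
j=4: L[4] = 1-9 = -8 → [7, 4, 3, 1, -8, 1, 7]
j=5: L[5] = (-8)-1 = -9 → [7, 4, 3, 1, -8, -9, 7]
j=6: L[6] = (-9)-7 = -16 → [7, 4, 3, 1, -8, -9, -16]
sum = -18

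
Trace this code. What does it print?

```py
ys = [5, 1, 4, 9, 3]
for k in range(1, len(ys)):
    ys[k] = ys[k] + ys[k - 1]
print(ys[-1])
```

k=1: ys[1] = 1+5 = 6 → [5, 6, 4, 9, 3]
k=2: ys[2] = 4+6 = 10 → [5, 6, 10, 9, 3]
k=3: ys[3] = 9+10 = 19 → [5, 6, 10, 19, 3]
k=4: ys[4] = 3+19 = 22 → [5, 6, 10, 19, 22]

22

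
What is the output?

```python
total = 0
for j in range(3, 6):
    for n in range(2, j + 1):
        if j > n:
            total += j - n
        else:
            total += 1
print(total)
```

j=3,n=2: 3>2, total = 0+1 = 1
j=3,n=3: not 3>3, total = 1+1 = 2
j=4,n=2: 4>2, total = 2+2 = 4
j=4,n=3: 4>3, total = 4+1 = 5
j=4,n=4: not 4>4, total = 5+1 = 6
j=5,n=2: 5>2, total = 6+3 = 9
j=5,n=3: 5>3, total = 9+2 = 11
j=5,n=4: 5>4, total = 11+1 = 12
j=5,n=5: not 5>5, total = 12+1 = 13

13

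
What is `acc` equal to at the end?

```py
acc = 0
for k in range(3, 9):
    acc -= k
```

k=3: acc = 0-3 = -3
k=4: acc = (-3)-4 = -7
k=5: acc = (-7)-5 = -12
k=6: acc = (-12)-6 = -18
k=7: acc = (-18)-7 = -25
k=8: acc = (-25)-8 = -33

-33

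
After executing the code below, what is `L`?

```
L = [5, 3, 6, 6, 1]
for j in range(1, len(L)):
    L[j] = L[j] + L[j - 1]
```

[5, 8, 14, 20, 21]

j=1: L[1] = 3+5 = 8 → [5, 8, 6, 6, 1]
j=2: L[2] = 6+8 = 14 → [5, 8, 14, 6, 1]
j=3: L[3] = 6+14 = 20 → [5, 8, 14, 20, 1]
j=4: L[4] = 1+20 = 21 → [5, 8, 14, 20, 21]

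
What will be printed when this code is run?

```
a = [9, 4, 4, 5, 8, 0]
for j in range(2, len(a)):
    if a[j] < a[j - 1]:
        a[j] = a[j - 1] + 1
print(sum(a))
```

j=2: 4>=4, unchanged → [9, 4, 4, 5, 8, 0]
j=3: 5>=4, unchanged → [9, 4, 4, 5, 8, 0]
j=4: 8>=5, unchanged → [9, 4, 4, 5, 8, 0]
j=5: 0<8, a[5] = 8+1 = 9 → [9, 4, 4, 5, 8, 9]
sum = 39

39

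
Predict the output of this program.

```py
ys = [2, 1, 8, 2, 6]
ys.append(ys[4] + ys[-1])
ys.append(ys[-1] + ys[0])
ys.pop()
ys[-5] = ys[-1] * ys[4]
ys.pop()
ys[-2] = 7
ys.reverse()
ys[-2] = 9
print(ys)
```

append ys[4]+ys[-1] = 6+6 = 12 → [2, 1, 8, 2, 6, 12]
append ys[-1]+ys[0] = 12+2 = 14 → [2, 1, 8, 2, 6, 12, 14]
pop() removes 14 → [2, 1, 8, 2, 6, 12]
ys[-5] = ys[-1]*ys[4] = 12*6 = 72 → [2, 72, 8, 2, 6, 12]
pop() removes 12 → [2, 72, 8, 2, 6]
ys[-2] = 7 → [2, 72, 8, 7, 6]
reverse → [6, 7, 8, 72, 2]
ys[-2] = 9 → [6, 7, 8, 9, 2]

[6, 7, 8, 9, 2]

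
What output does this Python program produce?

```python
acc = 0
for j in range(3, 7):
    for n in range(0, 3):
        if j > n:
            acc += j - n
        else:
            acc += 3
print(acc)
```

j=3,n=0: 3>0, acc = 0+3 = 3
j=3,n=1: 3>1, acc = 3+2 = 5
j=3,n=2: 3>2, acc = 5+1 = 6
j=4,n=0: 4>0, acc = 6+4 = 10
j=4,n=1: 4>1, acc = 10+3 = 13
j=4,n=2: 4>2, acc = 13+2 = 15
j=5,n=0: 5>0, acc = 15+5 = 20
j=5,n=1: 5>1, acc = 20+4 = 24
j=5,n=2: 5>2, acc = 24+3 = 27
j=6,n=0: 6>0, acc = 27+6 = 33
j=6,n=1: 6>1, acc = 33+5 = 38
j=6,n=2: 6>2, acc = 38+4 = 42

42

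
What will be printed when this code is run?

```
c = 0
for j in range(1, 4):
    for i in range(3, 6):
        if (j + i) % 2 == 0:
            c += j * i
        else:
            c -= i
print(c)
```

24

j=1,i=3: even sum, c = 0+3 = 3
j=1,i=4: odd sum, c = 3-4 = -1
j=1,i=5: even sum, c = (-1)+5 = 4
j=2,i=3: odd sum, c = 4-3 = 1
j=2,i=4: even sum, c = 1+8 = 9
j=2,i=5: odd sum, c = 9-5 = 4
j=3,i=3: even sum, c = 4+9 = 13
j=3,i=4: odd sum, c = 13-4 = 9
j=3,i=5: even sum, c = 9+15 = 24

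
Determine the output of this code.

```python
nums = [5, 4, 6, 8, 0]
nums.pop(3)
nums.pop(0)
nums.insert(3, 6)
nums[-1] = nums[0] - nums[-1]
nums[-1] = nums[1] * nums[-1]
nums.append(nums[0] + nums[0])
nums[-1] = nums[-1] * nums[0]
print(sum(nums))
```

pop(3) removes 8 → [5, 4, 6, 0]
pop(0) removes 5 → [4, 6, 0]
insert 6 at 3 → [4, 6, 0, 6]
nums[-1] = nums[0]-nums[-1] = 4-6 = -2 → [4, 6, 0, -2]
nums[-1] = nums[1]*nums[-1] = 6*(-2) = -12 → [4, 6, 0, -12]
append nums[0]+nums[0] = 4+4 = 8 → [4, 6, 0, -12, 8]
nums[-1] = nums[-1]*nums[0] = 8*4 = 32 → [4, 6, 0, -12, 32]
sum = 30

30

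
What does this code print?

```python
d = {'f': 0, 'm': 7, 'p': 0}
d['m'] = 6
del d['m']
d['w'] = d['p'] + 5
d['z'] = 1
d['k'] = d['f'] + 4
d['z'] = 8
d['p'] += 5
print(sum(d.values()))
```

d['m'] = 6 → {'f': 0, 'm': 6, 'p': 0}
del 'm' → {'f': 0, 'p': 0}
d['w'] = d['p']+5 = 5 → {'f': 0, 'p': 0, 'w': 5}
d['z'] = 1 → {'f': 0, 'p': 0, 'w': 5, 'z': 1}
d['k'] = d['f']+4 = 4 → {'f': 0, 'p': 0, 'w': 5, 'z': 1, 'k': 4}
d['z'] = 8 → {'f': 0, 'p': 0, 'w': 5, 'z': 8, 'k': 4}
d['p'] = 0+5 = 5 → {'f': 0, 'p': 5, 'w': 5, 'z': 8, 'k': 4}
sum of values = 22

22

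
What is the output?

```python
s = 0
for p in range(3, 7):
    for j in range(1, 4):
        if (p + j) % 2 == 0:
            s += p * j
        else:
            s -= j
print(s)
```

40

p=3,j=1: even sum, s = 0+3 = 3
p=3,j=2: odd sum, s = 3-2 = 1
p=3,j=3: even sum, s = 1+9 = 10
p=4,j=1: odd sum, s = 10-1 = 9
p=4,j=2: even sum, s = 9+8 = 17
p=4,j=3: odd sum, s = 17-3 = 14
p=5,j=1: even sum, s = 14+5 = 19
p=5,j=2: odd sum, s = 19-2 = 17
p=5,j=3: even sum, s = 17+15 = 32
p=6,j=1: odd sum, s = 32-1 = 31
p=6,j=2: even sum, s = 31+12 = 43
p=6,j=3: odd sum, s = 43-3 = 40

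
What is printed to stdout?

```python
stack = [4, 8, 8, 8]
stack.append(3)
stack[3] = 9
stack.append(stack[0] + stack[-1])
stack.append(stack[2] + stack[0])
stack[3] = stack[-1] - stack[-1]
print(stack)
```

[4, 8, 8, 0, 3, 7, 12]

append 3 → [4, 8, 8, 8, 3]
stack[3] = 9 → [4, 8, 8, 9, 3]
append stack[0]+stack[-1] = 4+3 = 7 → [4, 8, 8, 9, 3, 7]
append stack[2]+stack[0] = 8+4 = 12 → [4, 8, 8, 9, 3, 7, 12]
stack[3] = stack[-1]-stack[-1] = 12-12 = 0 → [4, 8, 8, 0, 3, 7, 12]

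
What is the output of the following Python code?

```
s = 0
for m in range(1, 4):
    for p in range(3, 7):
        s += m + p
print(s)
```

78

m=1,p=3: s = 0+4 = 4
m=1,p=4: s = 4+5 = 9
m=1,p=5: s = 9+6 = 15
m=1,p=6: s = 15+7 = 22
m=2,p=3: s = 22+5 = 27
m=2,p=4: s = 27+6 = 33
m=2,p=5: s = 33+7 = 40
m=2,p=6: s = 40+8 = 48
m=3,p=3: s = 48+6 = 54
m=3,p=4: s = 54+7 = 61
m=3,p=5: s = 61+8 = 69
m=3,p=6: s = 69+9 = 78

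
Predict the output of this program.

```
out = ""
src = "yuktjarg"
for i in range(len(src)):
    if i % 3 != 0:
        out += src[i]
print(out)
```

i=0: skip
i=1: add 'u' → 'u'
i=2: add 'k' → 'uk'
i=3: skip
i=4: add 'j' → 'ukj'
i=5: add 'a' → 'ukja'
i=6: skip
i=7: add 'g' → 'ukjag'

ukjag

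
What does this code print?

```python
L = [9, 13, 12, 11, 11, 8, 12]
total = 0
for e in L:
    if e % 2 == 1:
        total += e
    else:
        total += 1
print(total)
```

47

e=9: odd, total = 0+9 = 9
e=13: odd, total = 9+13 = 22
e=12: not odd, total = 22+1 = 23
e=11: odd, total = 23+11 = 34
e=11: odd, total = 34+11 = 45
e=8: not odd, total = 45+1 = 46
e=12: not odd, total = 46+1 = 47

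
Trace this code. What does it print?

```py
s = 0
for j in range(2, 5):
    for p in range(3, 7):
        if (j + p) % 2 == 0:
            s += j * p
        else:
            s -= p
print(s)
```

j=2,p=3: odd sum, s = 0-3 = -3
j=2,p=4: even sum, s = (-3)+8 = 5
j=2,p=5: odd sum, s = 5-5 = 0
j=2,p=6: even sum, s = 0+12 = 12
j=3,p=3: even sum, s = 12+9 = 21
j=3,p=4: odd sum, s = 21-4 = 17
j=3,p=5: even sum, s = 17+15 = 32
j=3,p=6: odd sum, s = 32-6 = 26
j=4,p=3: odd sum, s = 26-3 = 23
j=4,p=4: even sum, s = 23+16 = 39
j=4,p=5: odd sum, s = 39-5 = 34
j=4,p=6: even sum, s = 34+24 = 58

58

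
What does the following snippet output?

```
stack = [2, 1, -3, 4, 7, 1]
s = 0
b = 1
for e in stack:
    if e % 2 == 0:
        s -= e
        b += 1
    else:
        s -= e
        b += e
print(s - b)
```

-21

e=2: even, s = 0-2 = -2; b=2
e=1: not even, s = (-2)-1 = -3; b=3
e=-3: not even, s = (-3)-(-3) = 0; b=0
e=4: even, s = 0-4 = -4; b=1
e=7: not even, s = (-4)-7 = -11; b=8
e=1: not even, s = (-11)-1 = -12; b=9
s-b = (-12)-9 = -21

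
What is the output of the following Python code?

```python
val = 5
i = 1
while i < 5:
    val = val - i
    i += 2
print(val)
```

1

i=1: val = 5-1 = 4
i=3: val = 4-3 = 1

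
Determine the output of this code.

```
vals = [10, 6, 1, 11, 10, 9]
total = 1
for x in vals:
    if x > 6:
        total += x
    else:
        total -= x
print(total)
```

34

x=10: >6, total = 1+10 = 11
x=6: not >6, total = 11-6 = 5
x=1: not >6, total = 5-1 = 4
x=11: >6, total = 4+11 = 15
x=10: >6, total = 15+10 = 25
x=9: >6, total = 25+9 = 34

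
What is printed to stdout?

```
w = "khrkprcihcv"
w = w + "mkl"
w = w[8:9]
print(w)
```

h

+ 'mkl' → 'khrkprcihcvmkl'
slice [8:9] → 'h'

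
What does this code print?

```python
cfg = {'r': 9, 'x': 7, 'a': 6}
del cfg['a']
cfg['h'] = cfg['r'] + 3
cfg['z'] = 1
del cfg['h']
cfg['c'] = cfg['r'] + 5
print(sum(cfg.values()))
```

del 'a' → {'r': 9, 'x': 7}
cfg['h'] = cfg['r']+3 = 12 → {'r': 9, 'x': 7, 'h': 12}
cfg['z'] = 1 → {'r': 9, 'x': 7, 'h': 12, 'z': 1}
del 'h' → {'r': 9, 'x': 7, 'z': 1}
cfg['c'] = cfg['r']+5 = 14 → {'r': 9, 'x': 7, 'z': 1, 'c': 14}
sum of values = 31

31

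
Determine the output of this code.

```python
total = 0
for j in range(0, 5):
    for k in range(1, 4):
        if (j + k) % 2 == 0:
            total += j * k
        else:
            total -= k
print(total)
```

12

j=0,k=1: odd sum, total = 0-1 = -1
j=0,k=2: even sum, total = (-1)+0 = -1
j=0,k=3: odd sum, total = (-1)-3 = -4
j=1,k=1: even sum, total = (-4)+1 = -3
j=1,k=2: odd sum, total = (-3)-2 = -5
j=1,k=3: even sum, total = (-5)+3 = -2
j=2,k=1: odd sum, total = (-2)-1 = -3
j=2,k=2: even sum, total = (-3)+4 = 1
j=2,k=3: odd sum, total = 1-3 = -2
j=3,k=1: even sum, total = (-2)+3 = 1
j=3,k=2: odd sum, total = 1-2 = -1
j=3,k=3: even sum, total = (-1)+9 = 8
j=4,k=1: odd sum, total = 8-1 = 7
j=4,k=2: even sum, total = 7+8 = 15
j=4,k=3: odd sum, total = 15-3 = 12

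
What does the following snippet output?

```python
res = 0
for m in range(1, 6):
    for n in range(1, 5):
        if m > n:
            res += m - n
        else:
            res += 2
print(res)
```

40

m=1,n=1: not 1>1, res = 0+2 = 2
m=1,n=2: not 1>2, res = 2+2 = 4
m=1,n=3: not 1>3, res = 4+2 = 6
m=1,n=4: not 1>4, res = 6+2 = 8
m=2,n=1: 2>1, res = 8+1 = 9
m=2,n=2: not 2>2, res = 9+2 = 11
m=2,n=3: not 2>3, res = 11+2 = 13
m=2,n=4: not 2>4, res = 13+2 = 15
m=3,n=1: 3>1, res = 15+2 = 17
m=3,n=2: 3>2, res = 17+1 = 18
m=3,n=3: not 3>3, res = 18+2 = 20
m=3,n=4: not 3>4, res = 20+2 = 22
m=4,n=1: 4>1, res = 22+3 = 25
m=4,n=2: 4>2, res = 25+2 = 27
m=4,n=3: 4>3, res = 27+1 = 28
m=4,n=4: not 4>4, res = 28+2 = 30
m=5,n=1: 5>1, res = 30+4 = 34
m=5,n=2: 5>2, res = 34+3 = 37
m=5,n=3: 5>3, res = 37+2 = 39
m=5,n=4: 5>4, res = 39+1 = 40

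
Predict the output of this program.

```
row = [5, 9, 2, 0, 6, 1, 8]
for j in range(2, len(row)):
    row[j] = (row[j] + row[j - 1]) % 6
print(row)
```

j=2: row[2] = (2+9)%6 = 5 → [5, 9, 5, 0, 6, 1, 8]
j=3: row[3] = (0+5)%6 = 5 → [5, 9, 5, 5, 6, 1, 8]
j=4: row[4] = (6+5)%6 = 5 → [5, 9, 5, 5, 5, 1, 8]
j=5: row[5] = (1+5)%6 = 0 → [5, 9, 5, 5, 5, 0, 8]
j=6: row[6] = (8+0)%6 = 2 → [5, 9, 5, 5, 5, 0, 2]

[5, 9, 5, 5, 5, 0, 2]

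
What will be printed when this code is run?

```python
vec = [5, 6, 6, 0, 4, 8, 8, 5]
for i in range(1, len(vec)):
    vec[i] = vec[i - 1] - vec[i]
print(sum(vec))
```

-99

i=1: vec[1] = 5-6 = -1 → [5, -1, 6, 0, 4, 8, 8, 5]
i=2: vec[2] = (-1)-6 = -7 → [5, -1, -7, 0, 4, 8, 8, 5]
i=3: vec[3] = (-7)-0 = -7 → [5, -1, -7, -7, 4, 8, 8, 5]
i=4: vec[4] = (-7)-4 = -11 → [5, -1, -7, -7, -11, 8, 8, 5]
i=5: vec[5] = (-11)-8 = -19 → [5, -1, -7, -7, -11, -19, 8, 5]
i=6: vec[6] = (-19)-8 = -27 → [5, -1, -7, -7, -11, -19, -27, 5]
i=7: vec[7] = (-27)-5 = -32 → [5, -1, -7, -7, -11, -19, -27, -32]
sum = -99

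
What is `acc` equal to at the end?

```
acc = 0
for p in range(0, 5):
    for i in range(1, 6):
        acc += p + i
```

125

p=0,i=1: acc = 0+1 = 1
p=0,i=2: acc = 1+2 = 3
p=0,i=3: acc = 3+3 = 6
p=0,i=4: acc = 6+4 = 10
p=0,i=5: acc = 10+5 = 15
p=1,i=1: acc = 15+2 = 17
p=1,i=2: acc = 17+3 = 20
p=1,i=3: acc = 20+4 = 24
p=1,i=4: acc = 24+5 = 29
p=1,i=5: acc = 29+6 = 35
p=2,i=1: acc = 35+3 = 38
p=2,i=2: acc = 38+4 = 42
p=2,i=3: acc = 42+5 = 47
p=2,i=4: acc = 47+6 = 53
p=2,i=5: acc = 53+7 = 60
p=3,i=1: acc = 60+4 = 64
p=3,i=2: acc = 64+5 = 69
p=3,i=3: acc = 69+6 = 75
p=3,i=4: acc = 75+7 = 82
p=3,i=5: acc = 82+8 = 90
p=4,i=1: acc = 90+5 = 95
p=4,i=2: acc = 95+6 = 101
p=4,i=3: acc = 101+7 = 108
p=4,i=4: acc = 108+8 = 116
p=4,i=5: acc = 116+9 = 125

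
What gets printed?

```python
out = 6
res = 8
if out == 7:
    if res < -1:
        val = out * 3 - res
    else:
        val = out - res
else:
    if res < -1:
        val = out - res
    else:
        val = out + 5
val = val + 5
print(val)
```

16

out=6, res=8
out == 7 is False; res < -1 is False
→ val = out + 5 = 11
val = 11+5 = 16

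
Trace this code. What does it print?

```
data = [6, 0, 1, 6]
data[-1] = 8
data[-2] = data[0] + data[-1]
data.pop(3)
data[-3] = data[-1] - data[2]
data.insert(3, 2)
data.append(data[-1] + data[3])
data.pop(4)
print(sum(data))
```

16

data[-1] = 8 → [6, 0, 1, 8]
data[-2] = data[0]+data[-1] = 6+8 = 14 → [6, 0, 14, 8]
pop(3) removes 8 → [6, 0, 14]
data[-3] = data[-1]-data[2] = 14-14 = 0 → [0, 0, 14]
insert 2 at 3 → [0, 0, 14, 2]
append data[-1]+data[3] = 2+2 = 4 → [0, 0, 14, 2, 4]
pop(4) removes 4 → [0, 0, 14, 2]
sum = 16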